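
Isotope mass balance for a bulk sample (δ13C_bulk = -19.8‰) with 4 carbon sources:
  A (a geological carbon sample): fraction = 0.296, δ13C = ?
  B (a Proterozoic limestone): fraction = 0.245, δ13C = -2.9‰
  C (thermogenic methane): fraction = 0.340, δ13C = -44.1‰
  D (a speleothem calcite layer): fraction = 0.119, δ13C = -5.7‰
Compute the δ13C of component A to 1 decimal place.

-11.5‰

Isotope mass balance: δ_bulk = Σ fᵢ·δᵢ.
-19.8 = 0.296×δ_A + 0.245×(-2.9) + 0.340×(-44.1) + 0.119×(-5.7)
0.296·δ_A = -19.8 − (-16.383) = -3.417
δ_A = -3.417 / 0.296 = -11.54‰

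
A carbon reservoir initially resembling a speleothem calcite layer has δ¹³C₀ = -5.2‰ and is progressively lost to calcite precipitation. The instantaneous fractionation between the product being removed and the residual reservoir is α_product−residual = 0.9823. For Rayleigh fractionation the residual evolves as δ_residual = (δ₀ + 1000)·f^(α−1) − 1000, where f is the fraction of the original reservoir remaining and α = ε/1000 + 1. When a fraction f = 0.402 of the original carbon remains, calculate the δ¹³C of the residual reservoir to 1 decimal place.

Rayleigh residual: δ_res = (δ₀ + 1000)·f^(α−1) − 1000
α − 1 = -0.01770
f^(α−1) = 0.402^(-0.01770) = 1.016261
δ_res = (-5.2 + 1000) × 1.016261 − 1000 = 1010.976 − 1000 = 10.98‰

11.0‰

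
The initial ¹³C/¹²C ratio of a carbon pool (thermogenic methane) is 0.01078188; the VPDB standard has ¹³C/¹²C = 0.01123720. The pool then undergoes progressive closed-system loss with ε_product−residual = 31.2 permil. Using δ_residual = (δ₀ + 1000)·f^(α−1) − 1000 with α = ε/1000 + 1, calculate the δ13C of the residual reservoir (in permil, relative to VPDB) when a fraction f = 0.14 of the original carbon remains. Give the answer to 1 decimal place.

-97.6 permil

δ₀ = (0.01078188/0.01123720 − 1)×1000 = (0.959481 − 1)×1000 = -40.519 permil
α − 1 = ε/1000 = 0.0312
f^(α−1) = 0.14^(0.0312) = 0.940501
δ_res = (-40.519 + 1000) × 0.940501 − 1000 = 902.393 − 1000 = -97.61 permil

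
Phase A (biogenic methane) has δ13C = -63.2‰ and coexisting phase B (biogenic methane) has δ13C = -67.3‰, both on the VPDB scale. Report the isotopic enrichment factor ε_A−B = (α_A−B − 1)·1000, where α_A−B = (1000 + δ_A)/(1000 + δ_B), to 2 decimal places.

4.40‰

α_A−B = (1000 + -63.2) / (1000 + -67.3) = 936.8 / 932.7 = 1.004396
ε_A−B = (1.004396 − 1) × 1000 = 4.396‰
(The approximation ε ≈ δ_A − δ_B would give 4.1‰.)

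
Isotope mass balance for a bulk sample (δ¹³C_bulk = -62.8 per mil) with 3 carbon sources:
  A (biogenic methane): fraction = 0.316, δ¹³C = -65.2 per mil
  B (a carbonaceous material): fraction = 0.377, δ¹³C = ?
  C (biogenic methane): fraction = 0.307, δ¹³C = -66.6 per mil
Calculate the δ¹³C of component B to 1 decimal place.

-57.7 per mil

Isotope mass balance: δ_bulk = Σ fᵢ·δᵢ.
-62.8 = 0.316×(-65.2) + 0.377×δ_B + 0.307×(-66.6)
0.377·δ_B = -62.8 − (-41.049) = -21.751
δ_B = -21.751 / 0.377 = -57.69 per mil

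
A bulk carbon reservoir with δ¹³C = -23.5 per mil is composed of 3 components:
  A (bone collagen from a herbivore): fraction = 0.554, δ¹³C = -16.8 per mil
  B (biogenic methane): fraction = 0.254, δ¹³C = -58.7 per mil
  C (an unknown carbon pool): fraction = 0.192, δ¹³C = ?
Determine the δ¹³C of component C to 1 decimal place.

Isotope mass balance: δ_bulk = Σ fᵢ·δᵢ.
-23.5 = 0.554×(-16.8) + 0.254×(-58.7) + 0.192×δ_C
0.192·δ_C = -23.5 − (-24.217) = 0.717
δ_C = 0.717 / 0.192 = 3.73 per mil

3.7 per mil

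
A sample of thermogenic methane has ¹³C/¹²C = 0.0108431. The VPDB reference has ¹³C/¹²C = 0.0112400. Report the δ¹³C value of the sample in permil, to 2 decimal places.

δ¹³C = (R_sample / R_standard − 1) × 1000
R_sample / R_standard = 0.0108431 / 0.0112400 = 0.964689
δ¹³C = (0.964689 − 1) × 1000 = -35.311 permil

-35.31 permil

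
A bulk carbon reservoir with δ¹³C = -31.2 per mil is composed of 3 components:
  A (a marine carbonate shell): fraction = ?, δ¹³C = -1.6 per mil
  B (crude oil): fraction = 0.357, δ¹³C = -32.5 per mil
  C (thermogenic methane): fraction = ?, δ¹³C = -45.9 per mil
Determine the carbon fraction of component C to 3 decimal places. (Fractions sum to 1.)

0.419

Let f_C and f_A be the unknown fractions; fractions sum to 1 so f_C + f_A = 0.643.
Mass balance: Σ fᵢ·δᵢ = δ_bulk ⇒ f_C·(-45.9) + f_A·(-1.6) = -31.2 − (-11.602) = -19.598
Substitute f_A = 0.643 − f_C:
f_C·(-45.9 − -1.6) = -19.598 − 0.643×(-1.6) = -18.569
f_C = -18.569 / -44.3 = 0.4192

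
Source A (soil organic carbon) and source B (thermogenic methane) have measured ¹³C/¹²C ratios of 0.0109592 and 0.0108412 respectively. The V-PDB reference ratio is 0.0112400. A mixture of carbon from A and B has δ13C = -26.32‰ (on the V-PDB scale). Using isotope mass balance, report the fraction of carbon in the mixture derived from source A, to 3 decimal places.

0.873

δ_A = (0.0109592/0.0112400 − 1)×1000 = (0.975018 − 1)×1000 = -24.982‰
δ_B = (0.0108412/0.0112400 − 1)×1000 = (0.964520 − 1)×1000 = -35.480‰
f_A = (δ_mix − δ_B)/(δ_A − δ_B) = (-26.32 − (-35.480))/(-24.982 − (-35.480))
f_A = 9.160 / 10.498 = 0.8726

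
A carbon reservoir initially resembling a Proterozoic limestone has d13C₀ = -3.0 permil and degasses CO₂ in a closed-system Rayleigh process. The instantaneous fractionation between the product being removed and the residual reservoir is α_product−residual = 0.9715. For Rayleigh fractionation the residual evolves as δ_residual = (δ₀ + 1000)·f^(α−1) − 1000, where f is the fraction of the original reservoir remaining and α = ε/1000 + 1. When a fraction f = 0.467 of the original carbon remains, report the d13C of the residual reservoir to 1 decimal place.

18.9 permil

Rayleigh residual: δ_res = (δ₀ + 1000)·f^(α−1) − 1000
α − 1 = -0.02850
f^(α−1) = 0.467^(-0.02850) = 1.021938
δ_res = (-3.0 + 1000) × 1.021938 − 1000 = 1018.872 − 1000 = 18.87 permil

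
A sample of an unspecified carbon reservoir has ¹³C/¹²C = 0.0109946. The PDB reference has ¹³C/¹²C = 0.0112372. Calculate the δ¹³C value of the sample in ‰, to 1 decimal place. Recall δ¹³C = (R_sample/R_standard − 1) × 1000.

-21.6‰

δ¹³C = (R_sample / R_standard − 1) × 1000
R_sample / R_standard = 0.0109946 / 0.0112372 = 0.978411
δ¹³C = (0.978411 − 1) × 1000 = -21.59‰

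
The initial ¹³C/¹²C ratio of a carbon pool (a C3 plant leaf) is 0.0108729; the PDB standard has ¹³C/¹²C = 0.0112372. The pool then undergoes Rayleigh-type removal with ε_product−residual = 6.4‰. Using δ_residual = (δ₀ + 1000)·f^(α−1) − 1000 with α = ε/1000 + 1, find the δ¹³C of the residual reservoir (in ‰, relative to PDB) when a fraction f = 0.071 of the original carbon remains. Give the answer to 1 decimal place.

-48.7‰

δ₀ = (0.0108729/0.0112372 − 1)×1000 = (0.967581 − 1)×1000 = -32.419‰
α − 1 = ε/1000 = 0.0064
f^(α−1) = 0.071^(0.0064) = 0.983214
δ_res = (-32.419 + 1000) × 0.983214 − 1000 = 951.339 − 1000 = -48.66‰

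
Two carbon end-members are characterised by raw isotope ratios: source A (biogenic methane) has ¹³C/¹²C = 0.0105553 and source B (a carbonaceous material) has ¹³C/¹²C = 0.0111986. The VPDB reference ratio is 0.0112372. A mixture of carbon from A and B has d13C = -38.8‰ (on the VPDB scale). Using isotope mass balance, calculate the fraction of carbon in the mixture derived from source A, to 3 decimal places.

0.618

δ_A = (0.0105553/0.0112372 − 1)×1000 = (0.939318 − 1)×1000 = -60.682‰
δ_B = (0.0111986/0.0112372 − 1)×1000 = (0.996565 − 1)×1000 = -3.435‰
f_A = (δ_mix − δ_B)/(δ_A − δ_B) = (-38.8 − (-3.435))/(-60.682 − (-3.435))
f_A = -35.365 / -57.247 = 0.6178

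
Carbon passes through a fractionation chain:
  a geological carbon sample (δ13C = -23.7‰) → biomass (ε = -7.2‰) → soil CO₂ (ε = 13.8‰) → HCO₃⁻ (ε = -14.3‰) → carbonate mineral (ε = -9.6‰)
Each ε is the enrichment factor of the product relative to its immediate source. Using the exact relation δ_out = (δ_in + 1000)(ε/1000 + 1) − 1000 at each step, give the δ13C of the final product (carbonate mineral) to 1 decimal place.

step 1: δ = (-23.70 + 1000)·(-7.2/1000 + 1) − 1000 = -30.73‰
step 2: δ = (-30.73 + 1000)·(13.8/1000 + 1) − 1000 = -17.35‰
step 3: δ = (-17.35 + 1000)·(-14.3/1000 + 1) − 1000 = -31.41‰
step 4: δ = (-31.41 + 1000)·(-9.6/1000 + 1) − 1000 = -40.70‰

-40.7‰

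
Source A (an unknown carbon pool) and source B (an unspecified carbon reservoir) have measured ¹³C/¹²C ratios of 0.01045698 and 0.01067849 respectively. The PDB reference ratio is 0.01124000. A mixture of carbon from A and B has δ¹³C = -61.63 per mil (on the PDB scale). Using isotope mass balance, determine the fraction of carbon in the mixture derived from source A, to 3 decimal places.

δ_A = (0.01045698/0.01124000 − 1)×1000 = (0.930336 − 1)×1000 = -69.664 per mil
δ_B = (0.01067849/0.01124000 − 1)×1000 = (0.950044 − 1)×1000 = -49.956 per mil
f_A = (δ_mix − δ_B)/(δ_A − δ_B) = (-61.63 − (-49.956))/(-69.664 − (-49.956))
f_A = -11.674 / -19.707 = 0.5923

0.592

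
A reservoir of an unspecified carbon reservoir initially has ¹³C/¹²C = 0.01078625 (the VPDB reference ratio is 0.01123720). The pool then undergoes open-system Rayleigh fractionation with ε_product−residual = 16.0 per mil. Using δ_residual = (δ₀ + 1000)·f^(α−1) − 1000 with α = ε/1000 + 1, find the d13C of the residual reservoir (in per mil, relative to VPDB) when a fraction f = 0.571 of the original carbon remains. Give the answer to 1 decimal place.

δ₀ = (0.01078625/0.01123720 − 1)×1000 = (0.959870 − 1)×1000 = -40.130 per mil
α − 1 = ε/1000 = 0.0160
f^(α−1) = 0.571^(0.0160) = 0.991074
δ_res = (-40.130 + 1000) × 0.991074 − 1000 = 951.302 − 1000 = -48.70 per mil

-48.7 per mil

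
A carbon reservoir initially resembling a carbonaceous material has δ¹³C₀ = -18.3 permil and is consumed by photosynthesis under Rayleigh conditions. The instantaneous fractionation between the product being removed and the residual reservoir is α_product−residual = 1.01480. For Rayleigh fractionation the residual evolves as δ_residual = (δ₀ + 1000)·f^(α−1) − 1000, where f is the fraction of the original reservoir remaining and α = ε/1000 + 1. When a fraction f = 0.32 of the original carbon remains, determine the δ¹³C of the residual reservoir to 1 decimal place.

Rayleigh residual: δ_res = (δ₀ + 1000)·f^(α−1) − 1000
α − 1 = 0.01480
f^(α−1) = 0.32^(0.01480) = 0.983278
δ_res = (-18.3 + 1000) × 0.983278 − 1000 = 965.284 − 1000 = -34.72 permil

-34.7 permil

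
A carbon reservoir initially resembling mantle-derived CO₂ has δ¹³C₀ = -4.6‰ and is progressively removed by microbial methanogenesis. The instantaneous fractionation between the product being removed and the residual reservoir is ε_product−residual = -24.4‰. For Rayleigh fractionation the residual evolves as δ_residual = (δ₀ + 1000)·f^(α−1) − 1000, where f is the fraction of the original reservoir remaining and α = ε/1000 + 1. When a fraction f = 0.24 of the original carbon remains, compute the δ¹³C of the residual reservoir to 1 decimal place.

Rayleigh residual: δ_res = (δ₀ + 1000)·f^(α−1) − 1000
α = ε/1000 + 1 = 0.97560, so α − 1 = -0.02440
f^(α−1) = 0.24^(-0.02440) = 1.035435
δ_res = (-4.6 + 1000) × 1.035435 − 1000 = 1030.672 − 1000 = 30.67‰

30.7‰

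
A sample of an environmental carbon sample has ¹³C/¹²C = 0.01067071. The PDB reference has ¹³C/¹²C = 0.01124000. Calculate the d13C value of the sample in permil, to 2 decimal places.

d13C = (R_sample / R_standard − 1) × 1000
R_sample / R_standard = 0.01067071 / 0.01124000 = 0.949351
d13C = (0.949351 − 1) × 1000 = -50.649 permil

-50.65 permil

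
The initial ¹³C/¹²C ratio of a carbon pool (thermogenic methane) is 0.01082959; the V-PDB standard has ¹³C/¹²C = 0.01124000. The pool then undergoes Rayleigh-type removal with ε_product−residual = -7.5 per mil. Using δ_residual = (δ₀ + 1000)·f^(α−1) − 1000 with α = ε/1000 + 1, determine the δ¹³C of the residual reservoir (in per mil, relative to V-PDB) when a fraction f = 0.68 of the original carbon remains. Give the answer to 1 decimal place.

-33.7 per mil

δ₀ = (0.01082959/0.01124000 − 1)×1000 = (0.963487 − 1)×1000 = -36.513 per mil
α − 1 = ε/1000 = -0.0075
f^(α−1) = 0.68^(-0.0075) = 1.002897
δ_res = (-36.513 + 1000) × 1.002897 − 1000 = 966.278 − 1000 = -33.72 per mil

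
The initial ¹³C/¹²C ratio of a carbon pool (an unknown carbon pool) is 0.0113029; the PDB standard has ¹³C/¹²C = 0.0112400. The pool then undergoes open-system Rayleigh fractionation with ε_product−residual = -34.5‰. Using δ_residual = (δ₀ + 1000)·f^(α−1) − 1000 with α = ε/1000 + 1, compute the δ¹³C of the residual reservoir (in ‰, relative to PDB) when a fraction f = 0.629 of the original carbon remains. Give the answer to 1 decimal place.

21.8‰

δ₀ = (0.0113029/0.0112400 − 1)×1000 = (1.005596 − 1)×1000 = 5.596‰
α − 1 = ε/1000 = -0.0345
f^(α−1) = 0.629^(-0.0345) = 1.016124
δ_res = (5.596 + 1000) × 1.016124 − 1000 = 1021.810 − 1000 = 21.81‰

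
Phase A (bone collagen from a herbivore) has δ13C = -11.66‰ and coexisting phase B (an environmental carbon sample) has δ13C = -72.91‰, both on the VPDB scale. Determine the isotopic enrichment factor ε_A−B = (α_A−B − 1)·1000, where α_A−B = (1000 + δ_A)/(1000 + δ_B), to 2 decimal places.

α_A−B = (1000 + -11.66) / (1000 + -72.91) = 988.34 / 927.09 = 1.066067
ε_A−B = (1.066067 − 1) × 1000 = 66.067‰
(The approximation ε ≈ δ_A − δ_B would give 61.25‰.)

66.07‰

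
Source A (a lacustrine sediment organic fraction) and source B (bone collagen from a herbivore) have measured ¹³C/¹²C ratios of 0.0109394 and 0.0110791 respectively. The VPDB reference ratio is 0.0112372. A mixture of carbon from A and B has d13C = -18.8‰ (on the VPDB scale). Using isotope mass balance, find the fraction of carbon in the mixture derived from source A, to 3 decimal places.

0.381

δ_A = (0.0109394/0.0112372 − 1)×1000 = (0.973499 − 1)×1000 = -26.501‰
δ_B = (0.0110791/0.0112372 − 1)×1000 = (0.985931 − 1)×1000 = -14.069‰
f_A = (δ_mix − δ_B)/(δ_A − δ_B) = (-18.8 − (-14.069))/(-26.501 − (-14.069))
f_A = -4.731 / -12.432 = 0.3805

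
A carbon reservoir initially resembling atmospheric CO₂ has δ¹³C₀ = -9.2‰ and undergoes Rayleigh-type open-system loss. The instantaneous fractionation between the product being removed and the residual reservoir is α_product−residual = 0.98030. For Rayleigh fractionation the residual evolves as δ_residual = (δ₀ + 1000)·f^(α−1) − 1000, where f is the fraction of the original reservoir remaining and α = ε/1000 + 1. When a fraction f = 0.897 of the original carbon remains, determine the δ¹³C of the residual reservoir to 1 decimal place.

-7.1‰

Rayleigh residual: δ_res = (δ₀ + 1000)·f^(α−1) − 1000
α − 1 = -0.01970
f^(α−1) = 0.897^(-0.01970) = 1.002144
δ_res = (-9.2 + 1000) × 1.002144 − 1000 = 992.924 − 1000 = -7.08‰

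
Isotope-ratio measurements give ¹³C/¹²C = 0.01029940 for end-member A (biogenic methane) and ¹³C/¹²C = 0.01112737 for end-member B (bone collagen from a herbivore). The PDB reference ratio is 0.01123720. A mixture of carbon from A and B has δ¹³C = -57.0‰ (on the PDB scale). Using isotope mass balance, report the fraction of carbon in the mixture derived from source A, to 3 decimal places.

0.641

δ_A = (0.01029940/0.01123720 − 1)×1000 = (0.916545 − 1)×1000 = -83.455‰
δ_B = (0.01112737/0.01123720 − 1)×1000 = (0.990226 − 1)×1000 = -9.774‰
f_A = (δ_mix − δ_B)/(δ_A − δ_B) = (-57.0 − (-9.774))/(-83.455 − (-9.774))
f_A = -47.226 / -73.681 = 0.6410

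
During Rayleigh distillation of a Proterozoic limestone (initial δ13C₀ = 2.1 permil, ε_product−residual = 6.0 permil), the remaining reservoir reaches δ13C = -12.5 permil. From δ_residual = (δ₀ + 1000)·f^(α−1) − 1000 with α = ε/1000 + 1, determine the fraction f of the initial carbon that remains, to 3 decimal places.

0.087

α − 1 = ε/1000 = 0.0060
(δ_res + 1000)/(δ₀ + 1000) = (-12.5 + 1000)/(2.1 + 1000) = 987.5/1002.1 = 0.985431
f = 0.985431^(1/0.0060) = exp(ln(0.985431)/0.0060) = exp(-0.01468/0.0060)
f = exp(-2.4461) = 0.0866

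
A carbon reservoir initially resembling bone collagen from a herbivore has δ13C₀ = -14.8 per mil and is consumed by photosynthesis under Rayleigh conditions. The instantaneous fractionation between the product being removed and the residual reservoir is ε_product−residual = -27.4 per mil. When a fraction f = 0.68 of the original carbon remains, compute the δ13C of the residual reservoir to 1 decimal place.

Rayleigh residual: δ_res = (δ₀ + 1000)·f^(α−1) − 1000
α = ε/1000 + 1 = 0.97260, so α − 1 = -0.02740
f^(α−1) = 0.68^(-0.02740) = 1.010623
δ_res = (-14.8 + 1000) × 1.010623 − 1000 = 995.666 − 1000 = -4.33 per mil

-4.3 per mil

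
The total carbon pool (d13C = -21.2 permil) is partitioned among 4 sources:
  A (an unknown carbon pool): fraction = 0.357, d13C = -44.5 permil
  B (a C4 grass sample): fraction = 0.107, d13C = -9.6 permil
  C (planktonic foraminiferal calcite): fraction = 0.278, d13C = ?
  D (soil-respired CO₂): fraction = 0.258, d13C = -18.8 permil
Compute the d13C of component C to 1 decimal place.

2.0 permil

Isotope mass balance: δ_bulk = Σ fᵢ·δᵢ.
-21.2 = 0.357×(-44.5) + 0.107×(-9.6) + 0.278×δ_C + 0.258×(-18.8)
0.278·δ_C = -21.2 − (-21.764) = 0.564
δ_C = 0.564 / 0.278 = 2.03 permil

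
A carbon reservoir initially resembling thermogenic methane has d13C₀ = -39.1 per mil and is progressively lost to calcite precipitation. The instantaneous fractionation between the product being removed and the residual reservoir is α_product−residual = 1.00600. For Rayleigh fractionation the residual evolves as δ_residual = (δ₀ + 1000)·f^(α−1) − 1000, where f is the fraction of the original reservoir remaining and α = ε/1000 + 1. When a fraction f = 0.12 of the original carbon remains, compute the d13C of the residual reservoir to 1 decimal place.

-51.2 per mil

Rayleigh residual: δ_res = (δ₀ + 1000)·f^(α−1) − 1000
α − 1 = 0.00600
f^(α−1) = 0.12^(0.00600) = 0.987359
δ_res = (-39.1 + 1000) × 0.987359 − 1000 = 948.753 − 1000 = -51.25 per mil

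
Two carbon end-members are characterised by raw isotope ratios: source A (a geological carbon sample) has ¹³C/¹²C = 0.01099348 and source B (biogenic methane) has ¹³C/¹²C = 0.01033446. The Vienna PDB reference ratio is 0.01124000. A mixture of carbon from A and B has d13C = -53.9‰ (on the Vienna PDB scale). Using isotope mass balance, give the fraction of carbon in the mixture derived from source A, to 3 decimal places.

0.455

δ_A = (0.01099348/0.01124000 − 1)×1000 = (0.978068 − 1)×1000 = -21.932‰
δ_B = (0.01033446/0.01124000 − 1)×1000 = (0.919436 − 1)×1000 = -80.564‰
f_A = (δ_mix − δ_B)/(δ_A − δ_B) = (-53.9 − (-80.564))/(-21.932 − (-80.564))
f_A = 26.664 / 58.632 = 0.4548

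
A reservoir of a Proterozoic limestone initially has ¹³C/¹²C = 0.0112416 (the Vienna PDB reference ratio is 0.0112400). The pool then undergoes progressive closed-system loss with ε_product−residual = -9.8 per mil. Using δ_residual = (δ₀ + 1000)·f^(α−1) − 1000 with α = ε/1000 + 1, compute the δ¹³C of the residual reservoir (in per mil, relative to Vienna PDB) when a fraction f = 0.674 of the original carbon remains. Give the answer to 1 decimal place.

4.0 per mil

δ₀ = (0.0112416/0.0112400 − 1)×1000 = (1.000142 − 1)×1000 = 0.142 per mil
α − 1 = ε/1000 = -0.0098
f^(α−1) = 0.674^(-0.0098) = 1.003874
δ_res = (0.142 + 1000) × 1.003874 − 1000 = 1004.017 − 1000 = 4.02 per mil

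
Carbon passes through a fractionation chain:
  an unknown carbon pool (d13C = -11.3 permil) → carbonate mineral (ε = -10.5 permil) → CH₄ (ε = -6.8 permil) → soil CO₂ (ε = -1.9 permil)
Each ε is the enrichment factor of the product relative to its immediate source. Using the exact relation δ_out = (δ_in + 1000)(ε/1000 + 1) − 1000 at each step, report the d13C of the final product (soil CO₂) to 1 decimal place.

-30.2 permil

step 1: δ = (-11.30 + 1000)·(-10.5/1000 + 1) − 1000 = -21.68 permil
step 2: δ = (-21.68 + 1000)·(-6.8/1000 + 1) − 1000 = -28.33 permil
step 3: δ = (-28.33 + 1000)·(-1.9/1000 + 1) − 1000 = -30.18 permil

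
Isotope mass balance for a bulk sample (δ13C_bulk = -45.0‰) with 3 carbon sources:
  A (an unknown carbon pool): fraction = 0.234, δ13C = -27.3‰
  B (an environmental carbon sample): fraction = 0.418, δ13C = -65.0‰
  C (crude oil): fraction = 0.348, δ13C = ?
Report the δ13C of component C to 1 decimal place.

-32.9‰

Isotope mass balance: δ_bulk = Σ fᵢ·δᵢ.
-45.0 = 0.234×(-27.3) + 0.418×(-65.0) + 0.348×δ_C
0.348·δ_C = -45.0 − (-33.558) = -11.442
δ_C = -11.442 / 0.348 = -32.88‰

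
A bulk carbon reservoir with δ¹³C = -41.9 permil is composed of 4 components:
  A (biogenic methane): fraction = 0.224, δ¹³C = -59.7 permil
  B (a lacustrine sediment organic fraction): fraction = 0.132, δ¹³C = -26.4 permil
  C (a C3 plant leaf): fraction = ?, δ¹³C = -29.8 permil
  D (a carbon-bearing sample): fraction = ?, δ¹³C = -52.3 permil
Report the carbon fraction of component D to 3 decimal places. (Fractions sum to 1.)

Let f_D and f_C be the unknown fractions; fractions sum to 1 so f_D + f_C = 0.644.
Mass balance: Σ fᵢ·δᵢ = δ_bulk ⇒ f_D·(-52.3) + f_C·(-29.8) = -41.9 − (-16.858) = -25.042
Substitute f_C = 0.644 − f_D:
f_D·(-52.3 − -29.8) = -25.042 − 0.644×(-29.8) = -5.851
f_D = -5.851 / -22.5 = 0.2601

0.260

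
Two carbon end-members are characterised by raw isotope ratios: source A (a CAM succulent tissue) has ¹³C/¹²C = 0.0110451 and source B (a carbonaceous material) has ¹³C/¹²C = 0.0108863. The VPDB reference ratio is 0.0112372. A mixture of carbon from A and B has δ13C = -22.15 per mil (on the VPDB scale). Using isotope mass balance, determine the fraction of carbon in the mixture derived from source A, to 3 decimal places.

0.642

δ_A = (0.0110451/0.0112372 − 1)×1000 = (0.982905 − 1)×1000 = -17.095 per mil
δ_B = (0.0108863/0.0112372 − 1)×1000 = (0.968773 − 1)×1000 = -31.227 per mil
f_A = (δ_mix − δ_B)/(δ_A − δ_B) = (-22.15 − (-31.227))/(-17.095 − (-31.227))
f_A = 9.077 / 14.132 = 0.6423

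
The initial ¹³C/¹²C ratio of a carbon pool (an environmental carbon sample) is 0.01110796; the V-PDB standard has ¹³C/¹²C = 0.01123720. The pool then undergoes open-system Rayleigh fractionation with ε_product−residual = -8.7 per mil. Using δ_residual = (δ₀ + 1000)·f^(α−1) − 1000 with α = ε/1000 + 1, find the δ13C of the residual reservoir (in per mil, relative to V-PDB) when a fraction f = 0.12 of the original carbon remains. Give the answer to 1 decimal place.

6.9 per mil

δ₀ = (0.01110796/0.01123720 − 1)×1000 = (0.988499 − 1)×1000 = -11.501 per mil
α − 1 = ε/1000 = -0.0087
f^(α−1) = 0.12^(-0.0087) = 1.018617
δ_res = (-11.501 + 1000) × 1.018617 − 1000 = 1006.902 − 1000 = 6.90 per mil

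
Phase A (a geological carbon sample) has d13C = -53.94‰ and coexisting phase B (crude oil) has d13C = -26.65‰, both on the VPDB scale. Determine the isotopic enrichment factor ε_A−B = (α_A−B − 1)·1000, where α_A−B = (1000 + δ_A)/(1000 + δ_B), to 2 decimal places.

α_A−B = (1000 + -53.94) / (1000 + -26.65) = 946.06 / 973.35 = 0.971963
ε_A−B = (0.971963 − 1) × 1000 = -28.037‰
(The approximation ε ≈ δ_A − δ_B would give -27.29‰.)

-28.04‰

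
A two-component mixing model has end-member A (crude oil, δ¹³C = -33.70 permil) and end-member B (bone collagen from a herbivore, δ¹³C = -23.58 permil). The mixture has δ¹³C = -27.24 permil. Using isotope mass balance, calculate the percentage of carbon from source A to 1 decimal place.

δ_mix = f_A·δ_A + (1 − f_A)·δ_B  ⇒  f_A = (δ_mix − δ_B)/(δ_A − δ_B)
f_A = (-27.24 − (-23.58)) / (-33.70 − (-23.58))
f_A = -3.66 / -10.12 = 0.3617

36.2%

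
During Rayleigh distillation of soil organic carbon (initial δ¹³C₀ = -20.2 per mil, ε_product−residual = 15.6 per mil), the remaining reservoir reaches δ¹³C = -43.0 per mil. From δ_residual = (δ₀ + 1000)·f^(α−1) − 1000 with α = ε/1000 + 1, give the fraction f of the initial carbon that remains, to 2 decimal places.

0.22

α − 1 = ε/1000 = 0.0156
(δ_res + 1000)/(δ₀ + 1000) = (-43.0 + 1000)/(-20.2 + 1000) = 957.0/979.8 = 0.976730
f = 0.976730^(1/0.0156) = exp(ln(0.976730)/0.0156) = exp(-0.02355/0.0156)
f = exp(-1.5093) = 0.2211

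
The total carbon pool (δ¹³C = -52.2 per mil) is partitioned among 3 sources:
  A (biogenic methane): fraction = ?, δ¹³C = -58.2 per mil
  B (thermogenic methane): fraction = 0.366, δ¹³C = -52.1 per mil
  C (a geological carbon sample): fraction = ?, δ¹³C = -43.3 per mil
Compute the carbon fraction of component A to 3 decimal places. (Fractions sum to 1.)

0.381

Let f_A and f_C be the unknown fractions; fractions sum to 1 so f_A + f_C = 0.634.
Mass balance: Σ fᵢ·δᵢ = δ_bulk ⇒ f_A·(-58.2) + f_C·(-43.3) = -52.2 − (-19.069) = -33.131
Substitute f_C = 0.634 − f_A:
f_A·(-58.2 − -43.3) = -33.131 − 0.634×(-43.3) = -5.679
f_A = -5.679 / -14.9 = 0.3812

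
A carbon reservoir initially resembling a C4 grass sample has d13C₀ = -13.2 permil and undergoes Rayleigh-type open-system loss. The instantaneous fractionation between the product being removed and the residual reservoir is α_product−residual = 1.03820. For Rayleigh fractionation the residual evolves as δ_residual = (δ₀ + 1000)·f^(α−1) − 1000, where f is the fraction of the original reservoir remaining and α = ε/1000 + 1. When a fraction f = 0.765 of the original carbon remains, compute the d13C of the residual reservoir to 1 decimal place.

-23.2 permil

Rayleigh residual: δ_res = (δ₀ + 1000)·f^(α−1) − 1000
α − 1 = 0.03820
f^(α−1) = 0.765^(0.03820) = 0.989819
δ_res = (-13.2 + 1000) × 0.989819 − 1000 = 976.754 − 1000 = -23.25 permil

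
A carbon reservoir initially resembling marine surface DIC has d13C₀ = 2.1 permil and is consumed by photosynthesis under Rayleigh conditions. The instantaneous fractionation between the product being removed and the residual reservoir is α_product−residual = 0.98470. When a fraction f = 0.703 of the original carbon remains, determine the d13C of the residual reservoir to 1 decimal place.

Rayleigh residual: δ_res = (δ₀ + 1000)·f^(α−1) − 1000
α − 1 = -0.01530
f^(α−1) = 0.703^(-0.01530) = 1.005406
δ_res = (2.1 + 1000) × 1.005406 − 1000 = 1007.518 − 1000 = 7.52 permil

7.5 permil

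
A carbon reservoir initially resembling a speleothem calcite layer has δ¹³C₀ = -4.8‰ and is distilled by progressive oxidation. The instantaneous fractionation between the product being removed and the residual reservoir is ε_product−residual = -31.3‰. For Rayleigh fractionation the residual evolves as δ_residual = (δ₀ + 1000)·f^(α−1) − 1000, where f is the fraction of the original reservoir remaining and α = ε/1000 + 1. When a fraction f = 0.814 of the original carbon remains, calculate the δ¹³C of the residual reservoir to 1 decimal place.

1.6‰

Rayleigh residual: δ_res = (δ₀ + 1000)·f^(α−1) − 1000
α = ε/1000 + 1 = 0.96870, so α − 1 = -0.03130
f^(α−1) = 0.814^(-0.03130) = 1.006462
δ_res = (-4.8 + 1000) × 1.006462 − 1000 = 1001.631 − 1000 = 1.63‰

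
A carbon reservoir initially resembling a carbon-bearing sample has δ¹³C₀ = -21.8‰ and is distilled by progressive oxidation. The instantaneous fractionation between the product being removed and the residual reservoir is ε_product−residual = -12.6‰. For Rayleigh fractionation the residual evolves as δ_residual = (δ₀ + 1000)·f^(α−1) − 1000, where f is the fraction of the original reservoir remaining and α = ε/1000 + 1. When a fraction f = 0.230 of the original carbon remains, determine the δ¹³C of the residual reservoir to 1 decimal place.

Rayleigh residual: δ_res = (δ₀ + 1000)·f^(α−1) − 1000
α = ε/1000 + 1 = 0.98740, so α − 1 = -0.01260
f^(α−1) = 0.230^(-0.01260) = 1.018690
δ_res = (-21.8 + 1000) × 1.018690 − 1000 = 996.483 − 1000 = -3.52‰

-3.5‰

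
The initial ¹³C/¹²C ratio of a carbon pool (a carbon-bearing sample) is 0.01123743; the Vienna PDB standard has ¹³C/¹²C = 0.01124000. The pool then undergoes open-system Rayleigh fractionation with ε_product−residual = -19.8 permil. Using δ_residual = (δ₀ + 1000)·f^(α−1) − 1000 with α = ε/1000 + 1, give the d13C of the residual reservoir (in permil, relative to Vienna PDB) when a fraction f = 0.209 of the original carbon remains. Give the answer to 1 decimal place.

31.2 permil

δ₀ = (0.01123743/0.01124000 − 1)×1000 = (0.999771 − 1)×1000 = -0.229 permil
α − 1 = ε/1000 = -0.0198
f^(α−1) = 0.209^(-0.0198) = 1.031481
δ_res = (-0.229 + 1000) × 1.031481 − 1000 = 1031.245 − 1000 = 31.24 permil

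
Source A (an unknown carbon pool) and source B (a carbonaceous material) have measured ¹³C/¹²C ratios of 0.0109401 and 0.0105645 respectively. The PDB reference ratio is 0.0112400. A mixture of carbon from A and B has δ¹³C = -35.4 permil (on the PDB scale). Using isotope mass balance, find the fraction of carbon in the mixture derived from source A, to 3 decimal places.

δ_A = (0.0109401/0.0112400 − 1)×1000 = (0.973319 − 1)×1000 = -26.681 permil
δ_B = (0.0105645/0.0112400 − 1)×1000 = (0.939902 − 1)×1000 = -60.098 permil
f_A = (δ_mix − δ_B)/(δ_A − δ_B) = (-35.4 − (-60.098))/(-26.681 − (-60.098))
f_A = 24.698 / 33.416 = 0.7391

0.739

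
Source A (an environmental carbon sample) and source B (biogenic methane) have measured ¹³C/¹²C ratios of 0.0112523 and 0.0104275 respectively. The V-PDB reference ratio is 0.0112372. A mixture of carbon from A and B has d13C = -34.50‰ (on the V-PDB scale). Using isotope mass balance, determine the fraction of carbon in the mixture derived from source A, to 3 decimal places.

0.512

δ_A = (0.0112523/0.0112372 − 1)×1000 = (1.001344 − 1)×1000 = 1.344‰
δ_B = (0.0104275/0.0112372 − 1)×1000 = (0.927945 − 1)×1000 = -72.055‰
f_A = (δ_mix − δ_B)/(δ_A − δ_B) = (-34.50 − (-72.055))/(1.344 − (-72.055))
f_A = 37.555 / 73.399 = 0.5117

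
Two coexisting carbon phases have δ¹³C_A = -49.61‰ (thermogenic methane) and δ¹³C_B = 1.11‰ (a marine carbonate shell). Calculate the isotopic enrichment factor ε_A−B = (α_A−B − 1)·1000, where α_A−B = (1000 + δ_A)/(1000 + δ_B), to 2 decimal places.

-50.66‰

α_A−B = (1000 + -49.61) / (1000 + 1.11) = 950.39 / 1001.11 = 0.949336
ε_A−B = (0.949336 − 1) × 1000 = -50.664‰
(The approximation ε ≈ δ_A − δ_B would give -50.72‰.)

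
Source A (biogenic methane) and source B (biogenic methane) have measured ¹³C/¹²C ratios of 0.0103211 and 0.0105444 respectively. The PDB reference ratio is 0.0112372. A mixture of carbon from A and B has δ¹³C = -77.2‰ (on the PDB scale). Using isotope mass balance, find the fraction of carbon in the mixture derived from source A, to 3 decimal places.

0.782

δ_A = (0.0103211/0.0112372 − 1)×1000 = (0.918476 − 1)×1000 = -81.524‰
δ_B = (0.0105444/0.0112372 − 1)×1000 = (0.938348 − 1)×1000 = -61.652‰
f_A = (δ_mix − δ_B)/(δ_A − δ_B) = (-77.2 − (-61.652))/(-81.524 − (-61.652))
f_A = -15.548 / -19.871 = 0.7824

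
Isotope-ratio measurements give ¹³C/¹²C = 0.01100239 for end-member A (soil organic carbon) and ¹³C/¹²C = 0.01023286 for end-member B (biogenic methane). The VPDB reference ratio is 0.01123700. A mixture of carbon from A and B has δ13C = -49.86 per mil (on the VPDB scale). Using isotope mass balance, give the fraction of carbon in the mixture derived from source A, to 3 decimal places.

δ_A = (0.01100239/0.01123700 − 1)×1000 = (0.979122 − 1)×1000 = -20.878 per mil
δ_B = (0.01023286/0.01123700 − 1)×1000 = (0.910640 − 1)×1000 = -89.360 per mil
f_A = (δ_mix − δ_B)/(δ_A − δ_B) = (-49.86 − (-89.360))/(-20.878 − (-89.360))
f_A = 39.500 / 68.482 = 0.5768

0.577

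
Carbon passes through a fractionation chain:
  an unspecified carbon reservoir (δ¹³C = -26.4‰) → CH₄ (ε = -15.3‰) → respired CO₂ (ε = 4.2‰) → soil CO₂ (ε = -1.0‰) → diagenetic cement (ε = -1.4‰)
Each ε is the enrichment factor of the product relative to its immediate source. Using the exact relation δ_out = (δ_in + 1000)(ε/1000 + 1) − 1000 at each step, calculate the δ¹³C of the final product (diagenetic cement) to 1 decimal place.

-39.6‰

step 1: δ = (-26.40 + 1000)·(-15.3/1000 + 1) − 1000 = -41.30‰
step 2: δ = (-41.30 + 1000)·(4.2/1000 + 1) − 1000 = -37.27‰
step 3: δ = (-37.27 + 1000)·(-1.0/1000 + 1) − 1000 = -38.23‰
step 4: δ = (-38.23 + 1000)·(-1.4/1000 + 1) − 1000 = -39.58‰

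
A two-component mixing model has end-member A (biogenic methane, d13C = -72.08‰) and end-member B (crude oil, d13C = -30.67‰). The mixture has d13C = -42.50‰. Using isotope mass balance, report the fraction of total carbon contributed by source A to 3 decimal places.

δ_mix = f_A·δ_A + (1 − f_A)·δ_B  ⇒  f_A = (δ_mix − δ_B)/(δ_A − δ_B)
f_A = (-42.50 − (-30.67)) / (-72.08 − (-30.67))
f_A = -11.83 / -41.41 = 0.2857

0.286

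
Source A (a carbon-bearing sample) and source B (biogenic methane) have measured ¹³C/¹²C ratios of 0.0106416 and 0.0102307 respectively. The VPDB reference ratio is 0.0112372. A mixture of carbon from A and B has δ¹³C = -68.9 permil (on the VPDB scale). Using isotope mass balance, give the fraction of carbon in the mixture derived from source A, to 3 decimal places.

0.565

δ_A = (0.0106416/0.0112372 − 1)×1000 = (0.946997 − 1)×1000 = -53.003 permil
δ_B = (0.0102307/0.0112372 − 1)×1000 = (0.910431 − 1)×1000 = -89.569 permil
f_A = (δ_mix − δ_B)/(δ_A − δ_B) = (-68.9 − (-89.569))/(-53.003 − (-89.569))
f_A = 20.669 / 36.566 = 0.5652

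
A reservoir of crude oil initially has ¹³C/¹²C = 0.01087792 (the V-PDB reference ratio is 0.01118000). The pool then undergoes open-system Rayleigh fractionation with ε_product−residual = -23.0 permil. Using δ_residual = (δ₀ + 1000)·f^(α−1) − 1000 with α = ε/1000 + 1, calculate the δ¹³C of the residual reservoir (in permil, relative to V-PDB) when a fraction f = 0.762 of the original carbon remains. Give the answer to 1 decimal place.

δ₀ = (0.01087792/0.01118000 − 1)×1000 = (0.972980 − 1)×1000 = -27.020 permil
α − 1 = ε/1000 = -0.0230
f^(α−1) = 0.762^(-0.0230) = 1.006271
δ_res = (-27.020 + 1000) × 1.006271 − 1000 = 979.082 − 1000 = -20.92 permil

-20.9 permil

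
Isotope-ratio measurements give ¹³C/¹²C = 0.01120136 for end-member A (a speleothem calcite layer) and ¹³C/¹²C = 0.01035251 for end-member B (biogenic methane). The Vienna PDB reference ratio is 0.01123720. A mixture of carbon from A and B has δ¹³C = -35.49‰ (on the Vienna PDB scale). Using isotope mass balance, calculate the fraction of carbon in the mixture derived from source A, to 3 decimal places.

δ_A = (0.01120136/0.01123720 − 1)×1000 = (0.996811 − 1)×1000 = -3.189‰
δ_B = (0.01035251/0.01123720 − 1)×1000 = (0.921271 − 1)×1000 = -78.729‰
f_A = (δ_mix − δ_B)/(δ_A − δ_B) = (-35.49 − (-78.729))/(-3.189 − (-78.729))
f_A = 43.239 / 75.539 = 0.5724

0.572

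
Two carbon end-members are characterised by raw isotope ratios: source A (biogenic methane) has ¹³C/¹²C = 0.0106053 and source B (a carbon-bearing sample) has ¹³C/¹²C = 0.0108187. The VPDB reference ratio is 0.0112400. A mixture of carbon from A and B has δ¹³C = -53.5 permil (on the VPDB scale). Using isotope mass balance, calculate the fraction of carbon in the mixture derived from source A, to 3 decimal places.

0.844

δ_A = (0.0106053/0.0112400 − 1)×1000 = (0.943532 − 1)×1000 = -56.468 permil
δ_B = (0.0108187/0.0112400 − 1)×1000 = (0.962518 − 1)×1000 = -37.482 permil
f_A = (δ_mix − δ_B)/(δ_A − δ_B) = (-53.5 − (-37.482))/(-56.468 − (-37.482))
f_A = -16.018 / -18.986 = 0.8437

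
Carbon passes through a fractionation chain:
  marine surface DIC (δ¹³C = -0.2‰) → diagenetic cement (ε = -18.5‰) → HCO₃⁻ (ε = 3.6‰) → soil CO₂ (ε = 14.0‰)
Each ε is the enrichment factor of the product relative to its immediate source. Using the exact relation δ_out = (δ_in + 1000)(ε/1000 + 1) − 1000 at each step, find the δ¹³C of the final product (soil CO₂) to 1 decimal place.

-1.4‰

step 1: δ = (-0.20 + 1000)·(-18.5/1000 + 1) − 1000 = -18.70‰
step 2: δ = (-18.70 + 1000)·(3.6/1000 + 1) − 1000 = -15.16‰
step 3: δ = (-15.16 + 1000)·(14.0/1000 + 1) − 1000 = -1.38‰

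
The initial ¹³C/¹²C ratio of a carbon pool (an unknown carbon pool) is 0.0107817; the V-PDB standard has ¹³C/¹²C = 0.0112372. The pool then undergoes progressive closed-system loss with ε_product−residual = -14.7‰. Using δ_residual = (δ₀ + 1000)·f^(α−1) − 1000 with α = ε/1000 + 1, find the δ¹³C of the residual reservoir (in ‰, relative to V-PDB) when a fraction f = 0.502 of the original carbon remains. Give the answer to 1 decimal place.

δ₀ = (0.0107817/0.0112372 − 1)×1000 = (0.959465 − 1)×1000 = -40.535‰
α − 1 = ε/1000 = -0.0147
f^(α−1) = 0.502^(-0.0147) = 1.010182
δ_res = (-40.535 + 1000) × 1.010182 − 1000 = 969.234 − 1000 = -30.77‰

-30.8‰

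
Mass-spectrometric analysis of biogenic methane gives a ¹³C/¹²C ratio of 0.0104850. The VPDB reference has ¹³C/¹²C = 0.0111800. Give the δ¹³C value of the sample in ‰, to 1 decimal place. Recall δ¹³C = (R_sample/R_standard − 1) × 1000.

-62.2‰

δ¹³C = (R_sample / R_standard − 1) × 1000
R_sample / R_standard = 0.0104850 / 0.0111800 = 0.937835
δ¹³C = (0.937835 − 1) × 1000 = -62.16‰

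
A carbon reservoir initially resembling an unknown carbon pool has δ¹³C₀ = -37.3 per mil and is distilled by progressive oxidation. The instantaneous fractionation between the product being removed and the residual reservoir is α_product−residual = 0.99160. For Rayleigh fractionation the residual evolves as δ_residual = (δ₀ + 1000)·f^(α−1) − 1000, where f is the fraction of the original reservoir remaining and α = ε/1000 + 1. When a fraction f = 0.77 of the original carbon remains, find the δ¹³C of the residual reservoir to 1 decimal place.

-35.2 per mil

Rayleigh residual: δ_res = (δ₀ + 1000)·f^(α−1) − 1000
α − 1 = -0.00840
f^(α−1) = 0.77^(-0.00840) = 1.002198
δ_res = (-37.3 + 1000) × 1.002198 − 1000 = 964.816 − 1000 = -35.18 per mil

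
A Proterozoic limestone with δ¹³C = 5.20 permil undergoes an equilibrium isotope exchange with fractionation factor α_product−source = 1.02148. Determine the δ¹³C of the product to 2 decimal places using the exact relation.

δ_product = (δ_source + 1000)·α − 1000
δ_product = (5.20 + 1000) × 1.02148 − 1000
δ_product = 1026.792 − 1000 = 26.792 permil

26.79 permil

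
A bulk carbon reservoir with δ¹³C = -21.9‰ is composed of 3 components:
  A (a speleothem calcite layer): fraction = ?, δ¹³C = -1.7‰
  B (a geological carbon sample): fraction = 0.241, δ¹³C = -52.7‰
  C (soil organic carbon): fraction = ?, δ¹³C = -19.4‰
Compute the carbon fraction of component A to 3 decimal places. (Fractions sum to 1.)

Let f_A and f_C be the unknown fractions; fractions sum to 1 so f_A + f_C = 0.759.
Mass balance: Σ fᵢ·δᵢ = δ_bulk ⇒ f_A·(-1.7) + f_C·(-19.4) = -21.9 − (-12.701) = -9.199
Substitute f_C = 0.759 − f_A:
f_A·(-1.7 − -19.4) = -9.199 − 0.759×(-19.4) = 5.525
f_A = 5.525 / 17.7 = 0.3122

0.312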